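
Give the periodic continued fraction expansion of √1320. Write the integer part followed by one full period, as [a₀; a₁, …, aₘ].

[36; 3, 72]

a₀ = ⌊√1320⌋ = 36.
With m₀=0, d₀=1 and mₖ₊₁ = dₖaₖ − mₖ, dₖ₊₁ = (n − mₖ₊₁²)/dₖ, aₖ₊₁ = ⌊(a₀+mₖ₊₁)/dₖ₊₁⌋:
  k=1: m=36, d=24, a=3
  k=2: m=36, d=1, a=72
d=1 and a=2a₀=72 at k=2, so the next step gives (m, d) = (36, 24) again — its k=1 value — and the period has length 2.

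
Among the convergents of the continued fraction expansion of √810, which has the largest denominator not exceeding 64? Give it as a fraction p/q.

1793/63

√810 = [28; 2, 5, 1, 4, 1, 5, 2, 56, …] (period length 8).
Convergents:
  p_0/q_0 = 28/1
  p_1/q_1 = 57/2
  p_2/q_2 = 313/11
  p_3/q_3 = 370/13
  p_4/q_4 = 1793/63
  p_5/q_5 = 2163/76
q_4 = 63 ≤ 64 < 76 = q_5, so the answer is 1793/63.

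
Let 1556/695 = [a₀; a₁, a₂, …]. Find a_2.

5

1556 = 2·695 + 166   →  a_0 = 2
695 = 4·166 + 31   →  a_1 = 4
166 = 5·31 + 11   →  a_2 = 5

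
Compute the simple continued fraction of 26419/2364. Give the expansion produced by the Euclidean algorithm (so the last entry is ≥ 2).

26419 = 11×2364 + 415
2364 = 5×415 + 289
415 = 1×289 + 126
289 = 2×126 + 37
126 = 3×37 + 15
37 = 2×15 + 7
15 = 2×7 + 1
7 = 7×1 + 0  (stop)
So 26419/2364 = [11; 5, 1, 2, 3, 2, 2, 7].

[11; 5, 1, 2, 3, 2, 2, 7]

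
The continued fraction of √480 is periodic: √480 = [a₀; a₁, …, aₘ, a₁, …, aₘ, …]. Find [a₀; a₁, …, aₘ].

[21; 1, 9, 1, 42]

a₀ = ⌊√480⌋ = 21.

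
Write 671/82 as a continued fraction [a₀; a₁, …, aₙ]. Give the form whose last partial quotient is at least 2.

[8; 5, 2, 7]

671 = 8×82 + 15
82 = 5×15 + 7
15 = 2×7 + 1
7 = 7×1 + 0  (stop)
So 671/82 = [8; 5, 2, 7].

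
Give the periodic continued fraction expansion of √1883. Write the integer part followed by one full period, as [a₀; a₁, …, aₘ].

[43; 2, 1, 1, 5, 1, 1, 2, 86]

a₀ = ⌊√1883⌋ = 43.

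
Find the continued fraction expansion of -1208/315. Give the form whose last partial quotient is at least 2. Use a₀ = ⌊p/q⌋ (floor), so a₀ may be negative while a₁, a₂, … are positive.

-1208 = -4*315 + 52
315 = 6*52 + 3
52 = 17*3 + 1
3 = 3*1 + 0  (stop)
So -1208/315 = [-4; 6, 17, 3].

[-4; 6, 17, 3]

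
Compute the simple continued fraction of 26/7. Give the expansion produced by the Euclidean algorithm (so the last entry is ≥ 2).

[3; 1, 2, 2]

26 = 3×7 + 5
7 = 1×5 + 2
5 = 2×2 + 1
2 = 2×1 + 0  (stop)
So 26/7 = [3; 1, 2, 2].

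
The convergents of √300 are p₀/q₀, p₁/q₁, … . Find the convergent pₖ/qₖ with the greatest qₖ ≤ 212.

1351/78

√300 = [17; 3, 8, 3, 34, …] (period length 4).
Convergents:
  p_0/q_0 = 17/1
  p_1/q_1 = 52/3
  p_2/q_2 = 433/25
  p_3/q_3 = 1351/78
  p_4/q_4 = 46367/2677
q_3 = 78 ≤ 212 < 2677 = q_4, so the answer is 1351/78.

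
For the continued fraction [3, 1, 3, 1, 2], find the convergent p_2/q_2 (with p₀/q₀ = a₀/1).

15/4

Using pₖ = aₖpₖ₋₁ + pₖ₋₂, qₖ = aₖqₖ₋₁ + qₖ₋₂ (with p₋₁=1, p₋₂=0, q₋₁=0, q₋₂=1):
  k=0: a=3, p=3, q=1
  k=1: a=1, p=4, q=1
  k=2: a=3, p=15, q=4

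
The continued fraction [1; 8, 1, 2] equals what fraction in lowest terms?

Fold from the inside: start with 2/1.
  1 + 1/2 = 3/2
  8 + 2/3 = 26/3
  1 + 3/26 = 29/26

29/26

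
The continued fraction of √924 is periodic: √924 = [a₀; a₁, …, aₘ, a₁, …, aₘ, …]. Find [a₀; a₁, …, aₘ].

a₀ = ⌊√924⌋ = 30.
With m₀=0, d₀=1 and mₖ₊₁ = dₖaₖ − mₖ, dₖ₊₁ = (n − mₖ₊₁²)/dₖ, aₖ₊₁ = ⌊(a₀+mₖ₊₁)/dₖ₊₁⌋:
  k=1: m=30, d=24, a=2
  k=2: m=18, d=25, a=1
  k=3: m=7, d=35, a=1
  k=4: m=28, d=4, a=14
  k=5: m=28, d=35, a=1
  k=6: m=7, d=25, a=1
  k=7: m=18, d=24, a=2
  k=8: m=30, d=1, a=60
d=1 and a=2a₀=60 at k=8, so the next step gives (m, d) = (30, 24) again — its k=1 value — and the period has length 8.

[30; 2, 1, 1, 14, 1, 1, 2, 60]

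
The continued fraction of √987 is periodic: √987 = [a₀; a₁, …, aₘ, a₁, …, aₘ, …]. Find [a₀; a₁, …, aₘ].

a₀ = ⌊√987⌋ = 31.

[31; 2, 2, 2, 62]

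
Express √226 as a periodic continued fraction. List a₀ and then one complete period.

a₀ = ⌊√226⌋ = 15.
With m₀=0, d₀=1 and mₖ₊₁ = dₖaₖ − mₖ, dₖ₊₁ = (n − mₖ₊₁²)/dₖ, aₖ₊₁ = ⌊(a₀+mₖ₊₁)/dₖ₊₁⌋:
  k=1: m=15, d=1, a=30
d=1 and a=2a₀=30 at k=1, so the next step gives (m, d) = (15, 1) again — its k=1 value — and the period has length 1.

[15; 30]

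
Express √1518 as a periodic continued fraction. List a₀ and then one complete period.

[38; 1, 24, 1, 76]

a₀ = ⌊√1518⌋ = 38.
With m₀=0, d₀=1 and mₖ₊₁ = dₖaₖ − mₖ, dₖ₊₁ = (n − mₖ₊₁²)/dₖ, aₖ₊₁ = ⌊(a₀+mₖ₊₁)/dₖ₊₁⌋:
  k=1: m=38, d=74, a=1
  k=2: m=36, d=3, a=24
  k=3: m=36, d=74, a=1
  k=4: m=38, d=1, a=76
d=1 and a=2a₀=76 at k=4, so the next step gives (m, d) = (38, 74) again — its k=1 value — and the period has length 4.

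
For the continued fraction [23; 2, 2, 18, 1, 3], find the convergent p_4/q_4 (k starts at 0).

2270/97

Using pₖ = aₖpₖ₋₁ + pₖ₋₂, qₖ = aₖqₖ₋₁ + qₖ₋₂ (with p₋₁=1, p₋₂=0, q₋₁=0, q₋₂=1):
  k=0: a=23, p=23, q=1
  k=1: a=2, p=47, q=2
  k=2: a=2, p=117, q=5
  k=3: a=18, p=2153, q=92
  k=4: a=1, p=2270, q=97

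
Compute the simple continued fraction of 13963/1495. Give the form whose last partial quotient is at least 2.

[9; 2, 1, 16, 1, 1, 14]

13963 = 9×1495 + 508
1495 = 2×508 + 479
508 = 1×479 + 29
479 = 16×29 + 15
29 = 1×15 + 14
15 = 1×14 + 1
14 = 14×1 + 0  (stop)
So 13963/1495 = [9; 2, 1, 16, 1, 1, 14].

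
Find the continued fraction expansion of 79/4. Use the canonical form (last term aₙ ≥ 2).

[19; 1, 3]

79 = 19·4 + 3
4 = 1·3 + 1
3 = 3·1 + 0  (stop)
So 79/4 = [19; 1, 3].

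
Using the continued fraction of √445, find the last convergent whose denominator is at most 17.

232/11

√445 = [21; 10, 1, 1, 10, 42, …] (period length 5).
Convergents:
  p_0/q_0 = 21/1
  p_1/q_1 = 211/10
  p_2/q_2 = 232/11
  p_3/q_3 = 443/21
q_2 = 11 ≤ 17 < 21 = q_3, so the answer is 232/11.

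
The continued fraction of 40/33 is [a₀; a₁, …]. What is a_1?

40 = 1·33 + 7   →  a_0 = 1
33 = 4·7 + 5   →  a_1 = 4

4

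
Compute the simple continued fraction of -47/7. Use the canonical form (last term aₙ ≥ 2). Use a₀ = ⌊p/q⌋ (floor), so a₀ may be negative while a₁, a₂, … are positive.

[-7; 3, 2]

-47 = -7×7 + 2
7 = 3×2 + 1
2 = 2×1 + 0  (stop)
So -47/7 = [-7; 3, 2].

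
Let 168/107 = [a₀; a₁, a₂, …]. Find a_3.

168 = 1·107 + 61   →  a_0 = 1
107 = 1·61 + 46   →  a_1 = 1
61 = 1·46 + 15   →  a_2 = 1
46 = 3·15 + 1   →  a_3 = 3

3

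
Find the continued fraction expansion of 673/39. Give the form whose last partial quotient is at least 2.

[17; 3, 1, 9]

673 = 17·39 + 10
39 = 3·10 + 9
10 = 1·9 + 1
9 = 9·1 + 0  (stop)
So 673/39 = [17; 3, 1, 9].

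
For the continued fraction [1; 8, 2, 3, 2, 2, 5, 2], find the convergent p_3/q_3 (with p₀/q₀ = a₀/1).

66/59

Using pₖ = aₖpₖ₋₁ + pₖ₋₂, qₖ = aₖqₖ₋₁ + qₖ₋₂ (with p₋₁=1, p₋₂=0, q₋₁=0, q₋₂=1):
  k=0: a=1, p=1, q=1
  k=1: a=8, p=9, q=8
  k=2: a=2, p=19, q=17
  k=3: a=3, p=66, q=59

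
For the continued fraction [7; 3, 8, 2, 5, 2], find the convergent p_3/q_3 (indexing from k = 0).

Using pₖ = aₖpₖ₋₁ + pₖ₋₂, qₖ = aₖqₖ₋₁ + qₖ₋₂ (with p₋₁=1, p₋₂=0, q₋₁=0, q₋₂=1):
  k=0: a=7, p=7, q=1
  k=1: a=3, p=22, q=3
  k=2: a=8, p=183, q=25
  k=3: a=2, p=388, q=53

388/53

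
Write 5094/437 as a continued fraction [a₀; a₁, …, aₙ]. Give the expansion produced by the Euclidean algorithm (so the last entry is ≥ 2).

5094 = 11·437 + 287
437 = 1·287 + 150
287 = 1·150 + 137
150 = 1·137 + 13
137 = 10·13 + 7
13 = 1·7 + 6
7 = 1·6 + 1
6 = 6·1 + 0  (stop)
So 5094/437 = [11; 1, 1, 1, 10, 1, 1, 6].

[11; 1, 1, 1, 10, 1, 1, 6]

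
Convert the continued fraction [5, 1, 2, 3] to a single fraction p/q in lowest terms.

Fold from the inside: start with 3/1.
  2 + 1/3 = 7/3
  1 + 3/7 = 10/7
  5 + 7/10 = 57/10

57/10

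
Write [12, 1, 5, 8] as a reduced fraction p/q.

Fold from the inside: start with 8/1.
  5 + 1/8 = 41/8
  1 + 8/41 = 49/41
  12 + 41/49 = 629/49

629/49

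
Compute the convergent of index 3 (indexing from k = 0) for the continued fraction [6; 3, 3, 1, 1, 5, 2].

Using pₖ = aₖpₖ₋₁ + pₖ₋₂, qₖ = aₖqₖ₋₁ + qₖ₋₂ (with p₋₁=1, p₋₂=0, q₋₁=0, q₋₂=1):
  k=0: a=6, p=6, q=1
  k=1: a=3, p=19, q=3
  k=2: a=3, p=63, q=10
  k=3: a=1, p=82, q=13

82/13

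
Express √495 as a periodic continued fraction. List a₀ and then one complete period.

[22; 4, 44]

a₀ = ⌊√495⌋ = 22.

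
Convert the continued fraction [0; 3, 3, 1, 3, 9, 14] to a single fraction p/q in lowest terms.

Using pₖ = aₖpₖ₋₁ + pₖ₋₂ and qₖ = aₖqₖ₋₁ + qₖ₋₂:
  k=0: a=0, p=0, q=1
  k=1: a=3, p=1, q=3
  k=2: a=3, p=3, q=10
  k=3: a=1, p=4, q=13
  k=4: a=3, p=15, q=49
  k=5: a=9, p=139, q=454
  k=6: a=14, p=1961, q=6405

1961/6405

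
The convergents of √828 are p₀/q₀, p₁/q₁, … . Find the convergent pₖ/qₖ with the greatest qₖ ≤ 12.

√828 = [28; 1, 3, 2, 3, 1, 56, …] (period length 6).
Convergents:
  p_0/q_0 = 28/1
  p_1/q_1 = 29/1
  p_2/q_2 = 115/4
  p_3/q_3 = 259/9
  p_4/q_4 = 892/31
q_3 = 9 ≤ 12 < 31 = q_4, so the answer is 259/9.

259/9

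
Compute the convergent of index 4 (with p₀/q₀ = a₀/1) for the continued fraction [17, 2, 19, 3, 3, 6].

6925/396

Using pₖ = aₖpₖ₋₁ + pₖ₋₂, qₖ = aₖqₖ₋₁ + qₖ₋₂ (with p₋₁=1, p₋₂=0, q₋₁=0, q₋₂=1):
  k=0: a=17, p=17, q=1
  k=1: a=2, p=35, q=2
  k=2: a=19, p=682, q=39
  k=3: a=3, p=2081, q=119
  k=4: a=3, p=6925, q=396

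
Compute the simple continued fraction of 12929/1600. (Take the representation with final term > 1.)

12929 = 8·1600 + 129
1600 = 12·129 + 52
129 = 2·52 + 25
52 = 2·25 + 2
25 = 12·2 + 1
2 = 2·1 + 0  (stop)
So 12929/1600 = [8; 12, 2, 2, 12, 2].

[8; 12, 2, 2, 12, 2]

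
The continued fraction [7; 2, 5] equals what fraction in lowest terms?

82/11

Using pₖ = aₖpₖ₋₁ + pₖ₋₂ and qₖ = aₖqₖ₋₁ + qₖ₋₂:
  k=0: a=7, p=7, q=1
  k=1: a=2, p=15, q=2
  k=2: a=5, p=82, q=11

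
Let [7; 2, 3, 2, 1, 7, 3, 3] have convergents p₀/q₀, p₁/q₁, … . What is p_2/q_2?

Using pₖ = aₖpₖ₋₁ + pₖ₋₂, qₖ = aₖqₖ₋₁ + qₖ₋₂ (with p₋₁=1, p₋₂=0, q₋₁=0, q₋₂=1):
  k=0: a=7, p=7, q=1
  k=1: a=2, p=15, q=2
  k=2: a=3, p=52, q=7

52/7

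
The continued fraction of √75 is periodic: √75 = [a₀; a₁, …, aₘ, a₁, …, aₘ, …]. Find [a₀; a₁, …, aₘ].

[8; 1, 1, 1, 16]

a₀ = ⌊√75⌋ = 8.
With m₀=0, d₀=1 and mₖ₊₁ = dₖaₖ − mₖ, dₖ₊₁ = (n − mₖ₊₁²)/dₖ, aₖ₊₁ = ⌊(a₀+mₖ₊₁)/dₖ₊₁⌋:
  k=1: m=8, d=11, a=1
  k=2: m=3, d=6, a=1
  k=3: m=3, d=11, a=1
  k=4: m=8, d=1, a=16
d=1 and a=2a₀=16 at k=4, so the next step gives (m, d) = (8, 11) again — its k=1 value — and the period has length 4.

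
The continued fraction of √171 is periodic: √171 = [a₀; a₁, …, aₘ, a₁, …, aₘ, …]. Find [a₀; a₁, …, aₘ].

[13; 13, 26]

a₀ = ⌊√171⌋ = 13.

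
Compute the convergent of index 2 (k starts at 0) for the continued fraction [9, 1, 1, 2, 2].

Using pₖ = aₖpₖ₋₁ + pₖ₋₂, qₖ = aₖqₖ₋₁ + qₖ₋₂ (with p₋₁=1, p₋₂=0, q₋₁=0, q₋₂=1):
  k=0: a=9, p=9, q=1
  k=1: a=1, p=10, q=1
  k=2: a=1, p=19, q=2

19/2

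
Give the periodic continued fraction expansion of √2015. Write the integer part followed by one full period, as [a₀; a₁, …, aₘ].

a₀ = ⌊√2015⌋ = 44.
With m₀=0, d₀=1 and mₖ₊₁ = dₖaₖ − mₖ, dₖ₊₁ = (n − mₖ₊₁²)/dₖ, aₖ₊₁ = ⌊(a₀+mₖ₊₁)/dₖ₊₁⌋:
  k=1: m=44, d=79, a=1
  k=2: m=35, d=10, a=7
  k=3: m=35, d=79, a=1
  k=4: m=44, d=1, a=88
d=1 and a=2a₀=88 at k=4, so the next step gives (m, d) = (44, 79) again — its k=1 value — and the period has length 4.

[44; 1, 7, 1, 88]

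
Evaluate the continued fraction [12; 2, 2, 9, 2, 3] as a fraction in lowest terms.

4267/344

Fold from the inside: start with 3/1.
  2 + 1/3 = 7/3
  9 + 3/7 = 66/7
  2 + 7/66 = 139/66
  2 + 66/139 = 344/139
  12 + 139/344 = 4267/344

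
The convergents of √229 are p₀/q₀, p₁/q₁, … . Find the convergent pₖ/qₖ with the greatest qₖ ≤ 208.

√229 = [15; 7, 1, 1, 7, 30, …] (period length 5).
Convergents:
  p_0/q_0 = 15/1
  p_1/q_1 = 106/7
  p_2/q_2 = 121/8
  p_3/q_3 = 227/15
  p_4/q_4 = 1710/113
  p_5/q_5 = 51527/3405
q_4 = 113 ≤ 208 < 3405 = q_5, so the answer is 1710/113.

1710/113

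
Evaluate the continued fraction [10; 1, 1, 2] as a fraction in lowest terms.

Fold from the inside: start with 2/1.
  1 + 1/2 = 3/2
  1 + 2/3 = 5/3
  10 + 3/5 = 53/5

53/5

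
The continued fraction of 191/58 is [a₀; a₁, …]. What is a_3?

2

191 = 3·58 + 17   →  a_0 = 3
58 = 3·17 + 7   →  a_1 = 3
17 = 2·7 + 3   →  a_2 = 2
7 = 2·3 + 1   →  a_3 = 2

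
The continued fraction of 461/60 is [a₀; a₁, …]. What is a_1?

461 = 7·60 + 41   →  a_0 = 7
60 = 1·41 + 19   →  a_1 = 1

1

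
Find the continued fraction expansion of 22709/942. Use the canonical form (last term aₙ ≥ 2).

22709 = 24×942 + 101
942 = 9×101 + 33
101 = 3×33 + 2
33 = 16×2 + 1
2 = 2×1 + 0  (stop)
So 22709/942 = [24; 9, 3, 16, 2].

[24; 9, 3, 16, 2]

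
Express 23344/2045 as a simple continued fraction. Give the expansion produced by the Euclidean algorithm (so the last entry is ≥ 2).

[11; 2, 2, 2, 4, 5, 3, 2]

23344 = 11·2045 + 849
2045 = 2·849 + 347
849 = 2·347 + 155
347 = 2·155 + 37
155 = 4·37 + 7
37 = 5·7 + 2
7 = 3·2 + 1
2 = 2·1 + 0  (stop)
So 23344/2045 = [11; 2, 2, 2, 4, 5, 3, 2].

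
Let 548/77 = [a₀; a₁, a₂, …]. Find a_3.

1

548 = 7·77 + 9   →  a_0 = 7
77 = 8·9 + 5   →  a_1 = 8
9 = 1·5 + 4   →  a_2 = 1
5 = 1·4 + 1   →  a_3 = 1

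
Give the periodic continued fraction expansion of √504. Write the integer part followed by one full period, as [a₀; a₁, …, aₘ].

[22; 2, 4, 2, 44]

a₀ = ⌊√504⌋ = 22.
With m₀=0, d₀=1 and mₖ₊₁ = dₖaₖ − mₖ, dₖ₊₁ = (n − mₖ₊₁²)/dₖ, aₖ₊₁ = ⌊(a₀+mₖ₊₁)/dₖ₊₁⌋:
  k=1: m=22, d=20, a=2
  k=2: m=18, d=9, a=4
  k=3: m=18, d=20, a=2
  k=4: m=22, d=1, a=44
d=1 and a=2a₀=44 at k=4, so the next step gives (m, d) = (22, 20) again — its k=1 value — and the period has length 4.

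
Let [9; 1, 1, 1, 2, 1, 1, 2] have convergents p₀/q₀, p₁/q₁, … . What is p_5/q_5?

Using pₖ = aₖpₖ₋₁ + pₖ₋₂, qₖ = aₖqₖ₋₁ + qₖ₋₂ (with p₋₁=1, p₋₂=0, q₋₁=0, q₋₂=1):
  k=0: a=9, p=9, q=1
  k=1: a=1, p=10, q=1
  k=2: a=1, p=19, q=2
  k=3: a=1, p=29, q=3
  k=4: a=2, p=77, q=8
  k=5: a=1, p=106, q=11

106/11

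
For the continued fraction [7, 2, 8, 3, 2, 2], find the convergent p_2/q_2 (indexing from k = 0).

127/17

Using pₖ = aₖpₖ₋₁ + pₖ₋₂, qₖ = aₖqₖ₋₁ + qₖ₋₂ (with p₋₁=1, p₋₂=0, q₋₁=0, q₋₂=1):
  k=0: a=7, p=7, q=1
  k=1: a=2, p=15, q=2
  k=2: a=8, p=127, q=17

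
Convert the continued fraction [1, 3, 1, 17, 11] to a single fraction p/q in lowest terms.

Fold from the inside: start with 11/1.
  17 + 1/11 = 188/11
  1 + 11/188 = 199/188
  3 + 188/199 = 785/199
  1 + 199/785 = 984/785

984/785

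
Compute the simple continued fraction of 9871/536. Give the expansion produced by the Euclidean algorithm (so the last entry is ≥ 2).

9871 = 18*536 + 223
536 = 2*223 + 90
223 = 2*90 + 43
90 = 2*43 + 4
43 = 10*4 + 3
4 = 1*3 + 1
3 = 3*1 + 0  (stop)
So 9871/536 = [18; 2, 2, 2, 10, 1, 3].

[18; 2, 2, 2, 10, 1, 3]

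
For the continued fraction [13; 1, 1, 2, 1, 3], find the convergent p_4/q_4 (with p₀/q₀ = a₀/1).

95/7

Using pₖ = aₖpₖ₋₁ + pₖ₋₂, qₖ = aₖqₖ₋₁ + qₖ₋₂ (with p₋₁=1, p₋₂=0, q₋₁=0, q₋₂=1):
  k=0: a=13, p=13, q=1
  k=1: a=1, p=14, q=1
  k=2: a=1, p=27, q=2
  k=3: a=2, p=68, q=5
  k=4: a=1, p=95, q=7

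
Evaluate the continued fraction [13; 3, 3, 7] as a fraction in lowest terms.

971/73

Fold from the inside: start with 7/1.
  3 + 1/7 = 22/7
  3 + 7/22 = 73/22
  13 + 22/73 = 971/73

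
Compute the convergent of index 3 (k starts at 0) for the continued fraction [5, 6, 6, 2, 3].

413/80

Using pₖ = aₖpₖ₋₁ + pₖ₋₂, qₖ = aₖqₖ₋₁ + qₖ₋₂ (with p₋₁=1, p₋₂=0, q₋₁=0, q₋₂=1):
  k=0: a=5, p=5, q=1
  k=1: a=6, p=31, q=6
  k=2: a=6, p=191, q=37
  k=3: a=2, p=413, q=80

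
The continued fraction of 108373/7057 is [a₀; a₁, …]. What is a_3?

108373 = 15·7057 + 2518   →  a_0 = 15
7057 = 2·2518 + 2021   →  a_1 = 2
2518 = 1·2021 + 497   →  a_2 = 1
2021 = 4·497 + 33   →  a_3 = 4

4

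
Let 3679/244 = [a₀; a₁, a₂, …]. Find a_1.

12

3679 = 15·244 + 19   →  a_0 = 15
244 = 12·19 + 16   →  a_1 = 12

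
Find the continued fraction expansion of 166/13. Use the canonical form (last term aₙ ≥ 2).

[12; 1, 3, 3]

166 = 12×13 + 10
13 = 1×10 + 3
10 = 3×3 + 1
3 = 3×1 + 0  (stop)
So 166/13 = [12; 1, 3, 3].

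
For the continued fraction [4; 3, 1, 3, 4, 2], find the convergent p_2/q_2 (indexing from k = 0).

Using pₖ = aₖpₖ₋₁ + pₖ₋₂, qₖ = aₖqₖ₋₁ + qₖ₋₂ (with p₋₁=1, p₋₂=0, q₋₁=0, q₋₂=1):
  k=0: a=4, p=4, q=1
  k=1: a=3, p=13, q=3
  k=2: a=1, p=17, q=4

17/4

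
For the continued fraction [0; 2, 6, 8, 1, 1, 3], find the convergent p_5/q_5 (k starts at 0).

Using pₖ = aₖpₖ₋₁ + pₖ₋₂, qₖ = aₖqₖ₋₁ + qₖ₋₂ (with p₋₁=1, p₋₂=0, q₋₁=0, q₋₂=1):
  k=0: a=0, p=0, q=1
  k=1: a=2, p=1, q=2
  k=2: a=6, p=6, q=13
  k=3: a=8, p=49, q=106
  k=4: a=1, p=55, q=119
  k=5: a=1, p=104, q=225

104/225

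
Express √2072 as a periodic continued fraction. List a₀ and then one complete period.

a₀ = ⌊√2072⌋ = 45.

[45; 1, 1, 12, 1, 1, 90]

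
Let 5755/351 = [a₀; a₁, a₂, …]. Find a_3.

1

5755 = 16·351 + 139   →  a_0 = 16
351 = 2·139 + 73   →  a_1 = 2
139 = 1·73 + 66   →  a_2 = 1
73 = 1·66 + 7   →  a_3 = 1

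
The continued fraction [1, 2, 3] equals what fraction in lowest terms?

Fold from the inside: start with 3/1.
  2 + 1/3 = 7/3
  1 + 3/7 = 10/7

10/7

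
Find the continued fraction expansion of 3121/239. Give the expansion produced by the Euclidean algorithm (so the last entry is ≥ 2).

[13; 17, 14]

3121 = 13·239 + 14
239 = 17·14 + 1
14 = 14·1 + 0  (stop)
So 3121/239 = [13; 17, 14].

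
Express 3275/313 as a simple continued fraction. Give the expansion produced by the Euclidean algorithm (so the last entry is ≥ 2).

[10; 2, 6, 3, 3, 2]

3275 = 10·313 + 145
313 = 2·145 + 23
145 = 6·23 + 7
23 = 3·7 + 2
7 = 3·2 + 1
2 = 2·1 + 0  (stop)
So 3275/313 = [10; 2, 6, 3, 3, 2].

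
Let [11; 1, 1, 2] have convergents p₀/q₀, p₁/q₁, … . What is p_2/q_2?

Using pₖ = aₖpₖ₋₁ + pₖ₋₂, qₖ = aₖqₖ₋₁ + qₖ₋₂ (with p₋₁=1, p₋₂=0, q₋₁=0, q₋₂=1):
  k=0: a=11, p=11, q=1
  k=1: a=1, p=12, q=1
  k=2: a=1, p=23, q=2

23/2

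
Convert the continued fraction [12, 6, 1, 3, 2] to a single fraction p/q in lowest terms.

741/61

Fold from the inside: start with 2/1.
  3 + 1/2 = 7/2
  1 + 2/7 = 9/7
  6 + 7/9 = 61/9
  12 + 9/61 = 741/61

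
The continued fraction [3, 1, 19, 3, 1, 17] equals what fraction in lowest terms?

Fold from the inside: start with 17/1.
  1 + 1/17 = 18/17
  3 + 17/18 = 71/18
  19 + 18/71 = 1367/71
  1 + 71/1367 = 1438/1367
  3 + 1367/1438 = 5681/1438

5681/1438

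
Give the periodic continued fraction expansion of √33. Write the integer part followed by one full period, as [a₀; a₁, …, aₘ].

[5; 1, 2, 1, 10]

a₀ = ⌊√33⌋ = 5.
With m₀=0, d₀=1 and mₖ₊₁ = dₖaₖ − mₖ, dₖ₊₁ = (n − mₖ₊₁²)/dₖ, aₖ₊₁ = ⌊(a₀+mₖ₊₁)/dₖ₊₁⌋:
  k=1: m=5, d=8, a=1
  k=2: m=3, d=3, a=2
  k=3: m=3, d=8, a=1
  k=4: m=5, d=1, a=10
d=1 and a=2a₀=10 at k=4, so the next step gives (m, d) = (5, 8) again — its k=1 value — and the period has length 4.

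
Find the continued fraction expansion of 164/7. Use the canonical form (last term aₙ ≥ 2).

[23; 2, 3]

164 = 23*7 + 3
7 = 2*3 + 1
3 = 3*1 + 0  (stop)
So 164/7 = [23; 2, 3].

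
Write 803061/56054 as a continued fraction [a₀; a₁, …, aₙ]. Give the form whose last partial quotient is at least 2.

803061 = 14·56054 + 18305
56054 = 3·18305 + 1139
18305 = 16·1139 + 81
1139 = 14·81 + 5
81 = 16·5 + 1
5 = 5·1 + 0  (stop)
So 803061/56054 = [14; 3, 16, 14, 16, 5].

[14; 3, 16, 14, 16, 5]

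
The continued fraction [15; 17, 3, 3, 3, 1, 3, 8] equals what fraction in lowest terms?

Fold from the inside: start with 8/1.
  3 + 1/8 = 25/8
  1 + 8/25 = 33/25
  3 + 25/33 = 124/33
  3 + 33/124 = 405/124
  3 + 124/405 = 1339/405
  17 + 405/1339 = 23168/1339
  15 + 1339/23168 = 348859/23168

348859/23168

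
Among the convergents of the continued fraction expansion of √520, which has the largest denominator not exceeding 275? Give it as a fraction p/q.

√520 = [22; 1, 4, 11, 4, 1, 44, …] (period length 6).
Convergents:
  p_0/q_0 = 22/1
  p_1/q_1 = 23/1
  p_2/q_2 = 114/5
  p_3/q_3 = 1277/56
  p_4/q_4 = 5222/229
  p_5/q_5 = 6499/285
q_4 = 229 ≤ 275 < 285 = q_5, so the answer is 5222/229.

5222/229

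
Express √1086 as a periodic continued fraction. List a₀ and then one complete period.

a₀ = ⌊√1086⌋ = 32.
With m₀=0, d₀=1 and mₖ₊₁ = dₖaₖ − mₖ, dₖ₊₁ = (n − mₖ₊₁²)/dₖ, aₖ₊₁ = ⌊(a₀+mₖ₊₁)/dₖ₊₁⌋:
  k=1: m=32, d=62, a=1
  k=2: m=30, d=3, a=20
  k=3: m=30, d=62, a=1
  k=4: m=32, d=1, a=64
d=1 and a=2a₀=64 at k=4, so the next step gives (m, d) = (32, 62) again — its k=1 value — and the period has length 4.

[32; 1, 20, 1, 64]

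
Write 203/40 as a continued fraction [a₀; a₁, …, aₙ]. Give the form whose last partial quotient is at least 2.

[5; 13, 3]

203 = 5·40 + 3
40 = 13·3 + 1
3 = 3·1 + 0  (stop)
So 203/40 = [5; 13, 3].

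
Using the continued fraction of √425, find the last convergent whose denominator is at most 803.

11153/541

√425 = [20; 1, 1, 1, 1, 1, 1, 40, …] (period length 7).
Convergents:
  p_0/q_0 = 20/1
  p_1/q_1 = 21/1
  p_2/q_2 = 41/2
  p_3/q_3 = 62/3
  p_4/q_4 = 103/5
  p_5/q_5 = 165/8
  p_6/q_6 = 268/13
  p_7/q_7 = 10885/528
  p_8/q_8 = 11153/541
  p_9/q_9 = 22038/1069
q_8 = 541 ≤ 803 < 1069 = q_9, so the answer is 11153/541.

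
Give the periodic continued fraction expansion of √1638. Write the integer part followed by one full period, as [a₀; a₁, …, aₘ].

[40; 2, 8, 2, 80]

a₀ = ⌊√1638⌋ = 40.
With m₀=0, d₀=1 and mₖ₊₁ = dₖaₖ − mₖ, dₖ₊₁ = (n − mₖ₊₁²)/dₖ, aₖ₊₁ = ⌊(a₀+mₖ₊₁)/dₖ₊₁⌋:
  k=1: m=40, d=38, a=2
  k=2: m=36, d=9, a=8
  k=3: m=36, d=38, a=2
  k=4: m=40, d=1, a=80
d=1 and a=2a₀=80 at k=4, so the next step gives (m, d) = (40, 38) again — its k=1 value — and the period has length 4.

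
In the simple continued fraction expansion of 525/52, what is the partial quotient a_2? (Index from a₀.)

2

525 = 10·52 + 5   →  a_0 = 10
52 = 10·5 + 2   →  a_1 = 10
5 = 2·2 + 1   →  a_2 = 2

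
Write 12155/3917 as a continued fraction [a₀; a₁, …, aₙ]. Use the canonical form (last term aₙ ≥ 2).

[3; 9, 1, 2, 3, 1, 1, 17]

12155 = 3·3917 + 404
3917 = 9·404 + 281
404 = 1·281 + 123
281 = 2·123 + 35
123 = 3·35 + 18
35 = 1·18 + 17
18 = 1·17 + 1
17 = 17·1 + 0  (stop)
So 12155/3917 = [3; 9, 1, 2, 3, 1, 1, 17].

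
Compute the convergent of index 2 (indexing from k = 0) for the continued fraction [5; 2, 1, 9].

16/3

Using pₖ = aₖpₖ₋₁ + pₖ₋₂, qₖ = aₖqₖ₋₁ + qₖ₋₂ (with p₋₁=1, p₋₂=0, q₋₁=0, q₋₂=1):
  k=0: a=5, p=5, q=1
  k=1: a=2, p=11, q=2
  k=2: a=1, p=16, q=3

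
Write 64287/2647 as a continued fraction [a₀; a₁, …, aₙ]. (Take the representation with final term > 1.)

[24; 3, 2, 19, 2, 9]

64287 = 24*2647 + 759
2647 = 3*759 + 370
759 = 2*370 + 19
370 = 19*19 + 9
19 = 2*9 + 1
9 = 9*1 + 0  (stop)
So 64287/2647 = [24; 3, 2, 19, 2, 9].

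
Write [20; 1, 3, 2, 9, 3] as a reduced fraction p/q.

5485/264

Fold from the inside: start with 3/1.
  9 + 1/3 = 28/3
  2 + 3/28 = 59/28
  3 + 28/59 = 205/59
  1 + 59/205 = 264/205
  20 + 205/264 = 5485/264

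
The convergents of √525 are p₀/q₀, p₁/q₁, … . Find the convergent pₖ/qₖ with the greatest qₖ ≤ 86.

√525 = [22; 1, 10, 2, 10, 1, 44, …] (period length 6).
Convergents:
  p_0/q_0 = 22/1
  p_1/q_1 = 23/1
  p_2/q_2 = 252/11
  p_3/q_3 = 527/23
  p_4/q_4 = 5522/241
q_3 = 23 ≤ 86 < 241 = q_4, so the answer is 527/23.

527/23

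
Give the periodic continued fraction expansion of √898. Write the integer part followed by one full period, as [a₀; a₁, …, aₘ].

[29; 1, 28, 1, 58]

a₀ = ⌊√898⌋ = 29.
With m₀=0, d₀=1 and mₖ₊₁ = dₖaₖ − mₖ, dₖ₊₁ = (n − mₖ₊₁²)/dₖ, aₖ₊₁ = ⌊(a₀+mₖ₊₁)/dₖ₊₁⌋:
  k=1: m=29, d=57, a=1
  k=2: m=28, d=2, a=28
  k=3: m=28, d=57, a=1
  k=4: m=29, d=1, a=58
d=1 and a=2a₀=58 at k=4, so the next step gives (m, d) = (29, 57) again — its k=1 value — and the period has length 4.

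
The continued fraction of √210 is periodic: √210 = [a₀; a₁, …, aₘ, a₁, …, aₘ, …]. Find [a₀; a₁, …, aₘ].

[14; 2, 28]

a₀ = ⌊√210⌋ = 14.
With m₀=0, d₀=1 and mₖ₊₁ = dₖaₖ − mₖ, dₖ₊₁ = (n − mₖ₊₁²)/dₖ, aₖ₊₁ = ⌊(a₀+mₖ₊₁)/dₖ₊₁⌋:
  k=1: m=14, d=14, a=2
  k=2: m=14, d=1, a=28
d=1 and a=2a₀=28 at k=2, so the next step gives (m, d) = (14, 14) again — its k=1 value — and the period has length 2.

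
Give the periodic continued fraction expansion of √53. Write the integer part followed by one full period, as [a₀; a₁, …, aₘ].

[7; 3, 1, 1, 3, 14]

a₀ = ⌊√53⌋ = 7.
With m₀=0, d₀=1 and mₖ₊₁ = dₖaₖ − mₖ, dₖ₊₁ = (n − mₖ₊₁²)/dₖ, aₖ₊₁ = ⌊(a₀+mₖ₊₁)/dₖ₊₁⌋:
  k=1: m=7, d=4, a=3
  k=2: m=5, d=7, a=1
  k=3: m=2, d=7, a=1
  k=4: m=5, d=4, a=3
  k=5: m=7, d=1, a=14
d=1 and a=2a₀=14 at k=5, so the next step gives (m, d) = (7, 4) again — its k=1 value — and the period has length 5.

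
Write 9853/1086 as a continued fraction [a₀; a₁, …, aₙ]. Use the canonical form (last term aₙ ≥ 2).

9853 = 9·1086 + 79
1086 = 13·79 + 59
79 = 1·59 + 20
59 = 2·20 + 19
20 = 1·19 + 1
19 = 19·1 + 0  (stop)
So 9853/1086 = [9; 13, 1, 2, 1, 19].

[9; 13, 1, 2, 1, 19]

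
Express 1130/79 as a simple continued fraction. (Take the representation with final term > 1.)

1130 = 14·79 + 24
79 = 3·24 + 7
24 = 3·7 + 3
7 = 2·3 + 1
3 = 3·1 + 0  (stop)
So 1130/79 = [14; 3, 3, 2, 3].

[14; 3, 3, 2, 3]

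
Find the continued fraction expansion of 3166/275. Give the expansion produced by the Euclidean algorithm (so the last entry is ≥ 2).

3166 = 11×275 + 141
275 = 1×141 + 134
141 = 1×134 + 7
134 = 19×7 + 1
7 = 7×1 + 0  (stop)
So 3166/275 = [11; 1, 1, 19, 7].

[11; 1, 1, 19, 7]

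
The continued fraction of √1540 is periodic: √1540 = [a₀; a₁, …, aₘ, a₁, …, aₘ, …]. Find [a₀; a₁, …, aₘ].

[39; 4, 8, 2, 8, 4, 78]

a₀ = ⌊√1540⌋ = 39.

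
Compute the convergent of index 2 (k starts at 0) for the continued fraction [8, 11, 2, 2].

Using pₖ = aₖpₖ₋₁ + pₖ₋₂, qₖ = aₖqₖ₋₁ + qₖ₋₂ (with p₋₁=1, p₋₂=0, q₋₁=0, q₋₂=1):
  k=0: a=8, p=8, q=1
  k=1: a=11, p=89, q=11
  k=2: a=2, p=186, q=23

186/23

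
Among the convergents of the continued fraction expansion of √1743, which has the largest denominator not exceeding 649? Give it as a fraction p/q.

√1743 = [41; 1, 2, 1, 82, …] (period length 4).
Convergents:
  p_0/q_0 = 41/1
  p_1/q_1 = 42/1
  p_2/q_2 = 125/3
  p_3/q_3 = 167/4
  p_4/q_4 = 13819/331
  p_5/q_5 = 13986/335
  p_6/q_6 = 41791/1001
q_5 = 335 ≤ 649 < 1001 = q_6, so the answer is 13986/335.

13986/335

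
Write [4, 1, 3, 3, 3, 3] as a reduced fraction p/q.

Fold from the inside: start with 3/1.
  3 + 1/3 = 10/3
  3 + 3/10 = 33/10
  3 + 10/33 = 109/33
  1 + 33/109 = 142/109
  4 + 109/142 = 677/142

677/142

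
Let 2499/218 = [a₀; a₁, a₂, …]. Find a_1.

2499 = 11·218 + 101   →  a_0 = 11
218 = 2·101 + 16   →  a_1 = 2

2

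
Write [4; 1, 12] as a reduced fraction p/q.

Fold from the inside: start with 12/1.
  1 + 1/12 = 13/12
  4 + 12/13 = 64/13

64/13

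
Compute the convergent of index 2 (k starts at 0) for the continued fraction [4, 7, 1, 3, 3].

Using pₖ = aₖpₖ₋₁ + pₖ₋₂, qₖ = aₖqₖ₋₁ + qₖ₋₂ (with p₋₁=1, p₋₂=0, q₋₁=0, q₋₂=1):
  k=0: a=4, p=4, q=1
  k=1: a=7, p=29, q=7
  k=2: a=1, p=33, q=8

33/8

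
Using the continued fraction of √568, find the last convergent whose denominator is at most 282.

6697/281

√568 = [23; 1, 4, 1, 46, …] (period length 4).
Convergents:
  p_0/q_0 = 23/1
  p_1/q_1 = 24/1
  p_2/q_2 = 119/5
  p_3/q_3 = 143/6
  p_4/q_4 = 6697/281
  p_5/q_5 = 6840/287
q_4 = 281 ≤ 282 < 287 = q_5, so the answer is 6697/281.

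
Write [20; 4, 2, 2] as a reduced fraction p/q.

Using pₖ = aₖpₖ₋₁ + pₖ₋₂ and qₖ = aₖqₖ₋₁ + qₖ₋₂:
  k=0: a=20, p=20, q=1
  k=1: a=4, p=81, q=4
  k=2: a=2, p=182, q=9
  k=3: a=2, p=445, q=22

445/22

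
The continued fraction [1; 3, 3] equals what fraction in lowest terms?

13/10

Using pₖ = aₖpₖ₋₁ + pₖ₋₂ and qₖ = aₖqₖ₋₁ + qₖ₋₂:
  k=0: a=1, p=1, q=1
  k=1: a=3, p=4, q=3
  k=2: a=3, p=13, q=10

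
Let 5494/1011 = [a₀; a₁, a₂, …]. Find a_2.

3

5494 = 5·1011 + 439   →  a_0 = 5
1011 = 2·439 + 133   →  a_1 = 2
439 = 3·133 + 40   →  a_2 = 3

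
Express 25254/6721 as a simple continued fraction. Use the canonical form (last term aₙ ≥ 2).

[3; 1, 3, 8, 9, 7, 3]

25254 = 3*6721 + 5091
6721 = 1*5091 + 1630
5091 = 3*1630 + 201
1630 = 8*201 + 22
201 = 9*22 + 3
22 = 7*3 + 1
3 = 3*1 + 0  (stop)
So 25254/6721 = [3; 1, 3, 8, 9, 7, 3].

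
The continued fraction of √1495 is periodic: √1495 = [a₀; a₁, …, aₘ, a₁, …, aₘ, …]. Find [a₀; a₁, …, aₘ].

a₀ = ⌊√1495⌋ = 38.
With m₀=0, d₀=1 and mₖ₊₁ = dₖaₖ − mₖ, dₖ₊₁ = (n − mₖ₊₁²)/dₖ, aₖ₊₁ = ⌊(a₀+mₖ₊₁)/dₖ₊₁⌋:
  k=1: m=38, d=51, a=1
  k=2: m=13, d=26, a=1
  k=3: m=13, d=51, a=1
  k=4: m=38, d=1, a=76
d=1 and a=2a₀=76 at k=4, so the next step gives (m, d) = (38, 51) again — its k=1 value — and the period has length 4.

[38; 1, 1, 1, 76]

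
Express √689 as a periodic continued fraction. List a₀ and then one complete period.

a₀ = ⌊√689⌋ = 26.
With m₀=0, d₀=1 and mₖ₊₁ = dₖaₖ − mₖ, dₖ₊₁ = (n − mₖ₊₁²)/dₖ, aₖ₊₁ = ⌊(a₀+mₖ₊₁)/dₖ₊₁⌋:
  k=1: m=26, d=13, a=4
  k=2: m=26, d=1, a=52
d=1 and a=2a₀=52 at k=2, so the next step gives (m, d) = (26, 13) again — its k=1 value — and the period has length 2.

[26; 4, 52]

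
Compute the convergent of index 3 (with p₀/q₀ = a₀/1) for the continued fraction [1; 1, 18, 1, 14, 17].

39/20

Using pₖ = aₖpₖ₋₁ + pₖ₋₂, qₖ = aₖqₖ₋₁ + qₖ₋₂ (with p₋₁=1, p₋₂=0, q₋₁=0, q₋₂=1):
  k=0: a=1, p=1, q=1
  k=1: a=1, p=2, q=1
  k=2: a=18, p=37, q=19
  k=3: a=1, p=39, q=20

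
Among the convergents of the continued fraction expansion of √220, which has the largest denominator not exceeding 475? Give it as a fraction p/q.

√220 = [14; 1, 4, 1, 28, …] (period length 4).
Convergents:
  p_0/q_0 = 14/1
  p_1/q_1 = 15/1
  p_2/q_2 = 74/5
  p_3/q_3 = 89/6
  p_4/q_4 = 2566/173
  p_5/q_5 = 2655/179
  p_6/q_6 = 13186/889
q_5 = 179 ≤ 475 < 889 = q_6, so the answer is 2655/179.

2655/179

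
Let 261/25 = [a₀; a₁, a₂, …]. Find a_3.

1

261 = 10·25 + 11   →  a_0 = 10
25 = 2·11 + 3   →  a_1 = 2
11 = 3·3 + 2   →  a_2 = 3
3 = 1·2 + 1   →  a_3 = 1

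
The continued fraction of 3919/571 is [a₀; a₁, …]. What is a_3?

3

3919 = 6·571 + 493   →  a_0 = 6
571 = 1·493 + 78   →  a_1 = 1
493 = 6·78 + 25   →  a_2 = 6
78 = 3·25 + 3   →  a_3 = 3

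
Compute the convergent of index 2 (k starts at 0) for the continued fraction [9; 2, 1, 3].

28/3

Using pₖ = aₖpₖ₋₁ + pₖ₋₂, qₖ = aₖqₖ₋₁ + qₖ₋₂ (with p₋₁=1, p₋₂=0, q₋₁=0, q₋₂=1):
  k=0: a=9, p=9, q=1
  k=1: a=2, p=19, q=2
  k=2: a=1, p=28, q=3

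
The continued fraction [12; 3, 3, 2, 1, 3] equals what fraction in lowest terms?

1501/122

Using pₖ = aₖpₖ₋₁ + pₖ₋₂ and qₖ = aₖqₖ₋₁ + qₖ₋₂:
  k=0: a=12, p=12, q=1
  k=1: a=3, p=37, q=3
  k=2: a=3, p=123, q=10
  k=3: a=2, p=283, q=23
  k=4: a=1, p=406, q=33
  k=5: a=3, p=1501, q=122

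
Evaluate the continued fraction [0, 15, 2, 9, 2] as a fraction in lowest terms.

40/619

Fold from the inside: start with 2/1.
  9 + 1/2 = 19/2
  2 + 2/19 = 40/19
  15 + 19/40 = 619/40
  0 + 40/619 = 40/619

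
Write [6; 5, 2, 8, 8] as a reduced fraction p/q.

Fold from the inside: start with 8/1.
  8 + 1/8 = 65/8
  2 + 8/65 = 138/65
  5 + 65/138 = 755/138
  6 + 138/755 = 4668/755

4668/755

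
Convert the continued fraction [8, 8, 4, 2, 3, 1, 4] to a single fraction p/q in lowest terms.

Using pₖ = aₖpₖ₋₁ + pₖ₋₂ and qₖ = aₖqₖ₋₁ + qₖ₋₂:
  k=0: a=8, p=8, q=1
  k=1: a=8, p=65, q=8
  k=2: a=4, p=268, q=33
  k=3: a=2, p=601, q=74
  k=4: a=3, p=2071, q=255
  k=5: a=1, p=2672, q=329
  k=6: a=4, p=12759, q=1571

12759/1571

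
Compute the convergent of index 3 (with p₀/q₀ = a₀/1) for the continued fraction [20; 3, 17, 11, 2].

Using pₖ = aₖpₖ₋₁ + pₖ₋₂, qₖ = aₖqₖ₋₁ + qₖ₋₂ (with p₋₁=1, p₋₂=0, q₋₁=0, q₋₂=1):
  k=0: a=20, p=20, q=1
  k=1: a=3, p=61, q=3
  k=2: a=17, p=1057, q=52
  k=3: a=11, p=11688, q=575

11688/575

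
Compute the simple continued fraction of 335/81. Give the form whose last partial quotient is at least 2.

335 = 4*81 + 11
81 = 7*11 + 4
11 = 2*4 + 3
4 = 1*3 + 1
3 = 3*1 + 0  (stop)
So 335/81 = [4; 7, 2, 1, 3].

[4; 7, 2, 1, 3]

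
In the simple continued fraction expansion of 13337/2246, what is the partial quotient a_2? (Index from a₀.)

13337 = 5·2246 + 2107   →  a_0 = 5
2246 = 1·2107 + 139   →  a_1 = 1
2107 = 15·139 + 22   →  a_2 = 15

15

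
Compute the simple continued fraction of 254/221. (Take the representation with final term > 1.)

[1; 6, 1, 2, 3, 3]

254 = 1×221 + 33
221 = 6×33 + 23
33 = 1×23 + 10
23 = 2×10 + 3
10 = 3×3 + 1
3 = 3×1 + 0  (stop)
So 254/221 = [1; 6, 1, 2, 3, 3].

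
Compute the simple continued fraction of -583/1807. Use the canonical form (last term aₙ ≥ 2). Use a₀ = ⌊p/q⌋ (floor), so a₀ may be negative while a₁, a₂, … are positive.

-583 = -1*1807 + 1224
1807 = 1*1224 + 583
1224 = 2*583 + 58
583 = 10*58 + 3
58 = 19*3 + 1
3 = 3*1 + 0  (stop)
So -583/1807 = [-1; 1, 2, 10, 19, 3].

[-1; 1, 2, 10, 19, 3]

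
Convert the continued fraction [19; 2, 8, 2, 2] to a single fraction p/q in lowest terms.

1733/89

Fold from the inside: start with 2/1.
  2 + 1/2 = 5/2
  8 + 2/5 = 42/5
  2 + 5/42 = 89/42
  19 + 42/89 = 1733/89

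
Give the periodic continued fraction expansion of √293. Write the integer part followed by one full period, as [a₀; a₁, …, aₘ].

a₀ = ⌊√293⌋ = 17.
With m₀=0, d₀=1 and mₖ₊₁ = dₖaₖ − mₖ, dₖ₊₁ = (n − mₖ₊₁²)/dₖ, aₖ₊₁ = ⌊(a₀+mₖ₊₁)/dₖ₊₁⌋:
  k=1: m=17, d=4, a=8
  k=2: m=15, d=17, a=1
  k=3: m=2, d=17, a=1
  k=4: m=15, d=4, a=8
  k=5: m=17, d=1, a=34
d=1 and a=2a₀=34 at k=5, so the next step gives (m, d) = (17, 4) again — its k=1 value — and the period has length 5.

[17; 8, 1, 1, 8, 34]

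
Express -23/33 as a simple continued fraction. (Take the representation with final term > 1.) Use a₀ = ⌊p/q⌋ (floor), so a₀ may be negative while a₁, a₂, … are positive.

-23 = -1·33 + 10
33 = 3·10 + 3
10 = 3·3 + 1
3 = 3·1 + 0  (stop)
So -23/33 = [-1; 3, 3, 3].

[-1; 3, 3, 3]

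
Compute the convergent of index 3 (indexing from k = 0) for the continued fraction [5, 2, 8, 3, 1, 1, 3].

Using pₖ = aₖpₖ₋₁ + pₖ₋₂, qₖ = aₖqₖ₋₁ + qₖ₋₂ (with p₋₁=1, p₋₂=0, q₋₁=0, q₋₂=1):
  k=0: a=5, p=5, q=1
  k=1: a=2, p=11, q=2
  k=2: a=8, p=93, q=17
  k=3: a=3, p=290, q=53

290/53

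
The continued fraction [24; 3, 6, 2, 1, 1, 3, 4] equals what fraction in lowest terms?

Using pₖ = aₖpₖ₋₁ + pₖ₋₂ and qₖ = aₖqₖ₋₁ + qₖ₋₂:
  k=0: a=24, p=24, q=1
  k=1: a=3, p=73, q=3
  k=2: a=6, p=462, q=19
  k=3: a=2, p=997, q=41
  k=4: a=1, p=1459, q=60
  k=5: a=1, p=2456, q=101
  k=6: a=3, p=8827, q=363
  k=7: a=4, p=37764, q=1553

37764/1553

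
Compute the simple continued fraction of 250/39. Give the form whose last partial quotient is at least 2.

250 = 6·39 + 16
39 = 2·16 + 7
16 = 2·7 + 2
7 = 3·2 + 1
2 = 2·1 + 0  (stop)
So 250/39 = [6; 2, 2, 3, 2].

[6; 2, 2, 3, 2]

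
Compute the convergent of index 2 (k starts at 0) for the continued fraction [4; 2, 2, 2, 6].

22/5

Using pₖ = aₖpₖ₋₁ + pₖ₋₂, qₖ = aₖqₖ₋₁ + qₖ₋₂ (with p₋₁=1, p₋₂=0, q₋₁=0, q₋₂=1):
  k=0: a=4, p=4, q=1
  k=1: a=2, p=9, q=2
  k=2: a=2, p=22, q=5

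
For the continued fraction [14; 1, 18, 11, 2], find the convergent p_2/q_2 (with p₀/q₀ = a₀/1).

Using pₖ = aₖpₖ₋₁ + pₖ₋₂, qₖ = aₖqₖ₋₁ + qₖ₋₂ (with p₋₁=1, p₋₂=0, q₋₁=0, q₋₂=1):
  k=0: a=14, p=14, q=1
  k=1: a=1, p=15, q=1
  k=2: a=18, p=284, q=19

284/19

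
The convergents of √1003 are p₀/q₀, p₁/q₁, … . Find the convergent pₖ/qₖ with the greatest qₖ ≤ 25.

√1003 = [31; 1, 2, 31, 2, 1, 62, …] (period length 6).
Convergents:
  p_0/q_0 = 31/1
  p_1/q_1 = 32/1
  p_2/q_2 = 95/3
  p_3/q_3 = 2977/94
q_2 = 3 ≤ 25 < 94 = q_3, so the answer is 95/3.

95/3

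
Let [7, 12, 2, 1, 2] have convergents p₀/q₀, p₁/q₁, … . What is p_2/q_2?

177/25

Using pₖ = aₖpₖ₋₁ + pₖ₋₂, qₖ = aₖqₖ₋₁ + qₖ₋₂ (with p₋₁=1, p₋₂=0, q₋₁=0, q₋₂=1):
  k=0: a=7, p=7, q=1
  k=1: a=12, p=85, q=12
  k=2: a=2, p=177, q=25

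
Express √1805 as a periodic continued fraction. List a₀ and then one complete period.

a₀ = ⌊√1805⌋ = 42.
With m₀=0, d₀=1 and mₖ₊₁ = dₖaₖ − mₖ, dₖ₊₁ = (n − mₖ₊₁²)/dₖ, aₖ₊₁ = ⌊(a₀+mₖ₊₁)/dₖ₊₁⌋:
  k=1: m=42, d=41, a=2
  k=2: m=40, d=5, a=16
  k=3: m=40, d=41, a=2
  k=4: m=42, d=1, a=84
d=1 and a=2a₀=84 at k=4, so the next step gives (m, d) = (42, 41) again — its k=1 value — and the period has length 4.

[42; 2, 16, 2, 84]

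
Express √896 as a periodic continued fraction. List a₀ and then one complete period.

a₀ = ⌊√896⌋ = 29.
With m₀=0, d₀=1 and mₖ₊₁ = dₖaₖ − mₖ, dₖ₊₁ = (n − mₖ₊₁²)/dₖ, aₖ₊₁ = ⌊(a₀+mₖ₊₁)/dₖ₊₁⌋:
  k=1: m=29, d=55, a=1
  k=2: m=26, d=4, a=13
  k=3: m=26, d=55, a=1
  k=4: m=29, d=1, a=58
d=1 and a=2a₀=58 at k=4, so the next step gives (m, d) = (29, 55) again — its k=1 value — and the period has length 4.

[29; 1, 13, 1, 58]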